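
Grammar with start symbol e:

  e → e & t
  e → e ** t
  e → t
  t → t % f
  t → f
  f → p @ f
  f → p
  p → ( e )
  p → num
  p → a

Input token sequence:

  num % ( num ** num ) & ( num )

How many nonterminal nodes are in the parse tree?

[e [e [t [t [f [p num]]] % [f [p ( [e [e [t [f [p num]]]] ** [t [f [p num]]]] )]]]] & [t [f [p ( [e [t [f [p num]]]] )]]]]

23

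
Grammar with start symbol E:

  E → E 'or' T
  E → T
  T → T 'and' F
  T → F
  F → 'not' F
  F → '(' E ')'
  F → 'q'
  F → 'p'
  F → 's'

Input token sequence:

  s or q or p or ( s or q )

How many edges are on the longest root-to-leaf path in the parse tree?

[E [E [E [E [T [F s]]] or [T [F q]]] or [T [F p]]] or [T [F ( [E [E [T [F s]]] or [T [F q]]] )]]]

7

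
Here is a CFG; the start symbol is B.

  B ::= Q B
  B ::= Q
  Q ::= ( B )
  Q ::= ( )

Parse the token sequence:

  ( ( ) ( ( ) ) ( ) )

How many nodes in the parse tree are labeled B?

[B [Q ( [B [Q ( )] [B [Q ( [B [Q ( )]] )] [B [Q ( )]]]] )]]

5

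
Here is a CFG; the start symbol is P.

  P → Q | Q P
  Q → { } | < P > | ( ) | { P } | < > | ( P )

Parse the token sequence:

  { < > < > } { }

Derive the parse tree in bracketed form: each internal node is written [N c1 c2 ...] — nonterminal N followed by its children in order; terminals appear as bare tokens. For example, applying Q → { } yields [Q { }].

P
Q P
{ P } P
{ Q P } P
{ < > P } P
{ < > Q } P
{ < > < > } P
{ < > < > } Q
{ < > < > } { }

[P [Q { [P [Q < >] [P [Q < >]]] }] [P [Q { }]]]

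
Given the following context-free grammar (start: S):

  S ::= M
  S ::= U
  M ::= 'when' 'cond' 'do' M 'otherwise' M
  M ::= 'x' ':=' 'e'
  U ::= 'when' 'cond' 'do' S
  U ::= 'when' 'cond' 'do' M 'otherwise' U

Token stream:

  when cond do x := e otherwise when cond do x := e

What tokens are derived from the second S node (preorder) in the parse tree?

[S [U when cond do [M x := e] otherwise [U when cond do [S [M x := e]]]]]

x := e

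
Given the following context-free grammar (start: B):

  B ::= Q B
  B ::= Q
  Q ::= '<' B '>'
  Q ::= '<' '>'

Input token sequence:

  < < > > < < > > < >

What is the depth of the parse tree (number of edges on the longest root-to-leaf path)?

5

[B [Q < [B [Q < >]] >] [B [Q < [B [Q < >]] >] [B [Q < >]]]]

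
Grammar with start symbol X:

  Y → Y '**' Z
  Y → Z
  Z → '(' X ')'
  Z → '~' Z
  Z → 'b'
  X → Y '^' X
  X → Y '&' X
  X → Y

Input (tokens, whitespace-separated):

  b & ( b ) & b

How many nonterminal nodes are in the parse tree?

[X [Y [Z b]] & [X [Y [Z ( [X [Y [Z b]]] )]] & [X [Y [Z b]]]]]

12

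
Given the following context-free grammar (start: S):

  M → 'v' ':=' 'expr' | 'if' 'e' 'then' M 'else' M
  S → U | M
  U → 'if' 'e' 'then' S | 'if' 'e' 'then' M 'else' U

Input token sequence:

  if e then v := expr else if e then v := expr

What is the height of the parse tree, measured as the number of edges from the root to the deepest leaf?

[S [U if e then [M v := expr] else [U if e then [S [M v := expr]]]]]

5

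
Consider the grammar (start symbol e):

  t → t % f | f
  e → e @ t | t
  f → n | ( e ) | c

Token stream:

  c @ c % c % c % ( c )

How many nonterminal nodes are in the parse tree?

[e [e [t [f c]]] @ [t [t [t [t [f c]] % [f c]] % [f c]] % [f ( [e [t [f c]]] )]]]

15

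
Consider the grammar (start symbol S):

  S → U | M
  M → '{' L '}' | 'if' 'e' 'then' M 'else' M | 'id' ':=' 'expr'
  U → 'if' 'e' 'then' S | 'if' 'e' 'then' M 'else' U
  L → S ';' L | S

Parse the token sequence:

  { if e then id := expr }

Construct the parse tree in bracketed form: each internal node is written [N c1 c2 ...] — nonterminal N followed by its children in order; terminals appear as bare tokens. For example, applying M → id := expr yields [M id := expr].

S
M
{ L }
{ S }
{ U }
{ if e then S }
{ if e then M }
{ if e then id := expr }

[S [M { [L [S [U if e then [S [M id := expr]]]]] }]]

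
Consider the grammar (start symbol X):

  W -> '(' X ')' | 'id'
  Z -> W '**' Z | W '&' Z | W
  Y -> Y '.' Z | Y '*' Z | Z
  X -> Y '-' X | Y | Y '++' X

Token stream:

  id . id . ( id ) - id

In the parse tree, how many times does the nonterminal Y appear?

5

[X [Y [Y [Y [Z [W id]]] . [Z [W id]]] . [Z [W ( [X [Y [Z [W id]]]] )]]] - [X [Y [Z [W id]]]]]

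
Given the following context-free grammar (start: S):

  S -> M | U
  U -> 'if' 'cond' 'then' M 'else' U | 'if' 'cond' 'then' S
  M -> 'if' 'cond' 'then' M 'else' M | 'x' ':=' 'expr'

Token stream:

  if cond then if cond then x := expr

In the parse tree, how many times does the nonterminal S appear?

3

[S [U if cond then [S [U if cond then [S [M x := expr]]]]]]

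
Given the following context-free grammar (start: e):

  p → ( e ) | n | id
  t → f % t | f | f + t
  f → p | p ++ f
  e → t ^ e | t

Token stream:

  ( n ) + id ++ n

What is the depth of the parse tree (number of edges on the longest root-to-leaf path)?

8

[e [t [f [p ( [e [t [f [p n]]]] )]] + [t [f [p id] ++ [f [p n]]]]]]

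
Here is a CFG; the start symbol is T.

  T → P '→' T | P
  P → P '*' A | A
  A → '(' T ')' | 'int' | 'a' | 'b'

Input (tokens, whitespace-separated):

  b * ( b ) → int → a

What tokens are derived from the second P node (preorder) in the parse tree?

[T [P [P [A b]] * [A ( [T [P [A b]]] )]] → [T [P [A int]] → [T [P [A a]]]]]

b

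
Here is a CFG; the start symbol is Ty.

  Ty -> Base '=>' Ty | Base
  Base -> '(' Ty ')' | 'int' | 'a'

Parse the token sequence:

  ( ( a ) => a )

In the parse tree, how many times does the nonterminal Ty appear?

4

[Ty [Base ( [Ty [Base ( [Ty [Base a]] )] => [Ty [Base a]]] )]]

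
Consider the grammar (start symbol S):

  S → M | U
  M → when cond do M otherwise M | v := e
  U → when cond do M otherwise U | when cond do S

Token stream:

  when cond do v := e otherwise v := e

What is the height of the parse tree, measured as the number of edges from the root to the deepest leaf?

[S [M when cond do [M v := e] otherwise [M v := e]]]

3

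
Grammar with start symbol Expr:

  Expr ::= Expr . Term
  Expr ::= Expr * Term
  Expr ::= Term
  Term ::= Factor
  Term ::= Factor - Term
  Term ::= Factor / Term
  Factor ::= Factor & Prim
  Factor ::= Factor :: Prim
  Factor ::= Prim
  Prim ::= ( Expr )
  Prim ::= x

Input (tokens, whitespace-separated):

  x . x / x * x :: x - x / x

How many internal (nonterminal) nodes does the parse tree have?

[Expr [Expr [Expr [Term [Factor [Prim x]]]] . [Term [Factor [Prim x]] / [Term [Factor [Prim x]]]]] * [Term [Factor [Factor [Prim x]] :: [Prim x]] - [Term [Factor [Prim x]] / [Term [Factor [Prim x]]]]]]

23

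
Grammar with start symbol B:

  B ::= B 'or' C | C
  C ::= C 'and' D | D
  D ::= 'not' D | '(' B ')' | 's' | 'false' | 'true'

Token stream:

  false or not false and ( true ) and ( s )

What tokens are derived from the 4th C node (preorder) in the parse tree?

not false

[B [B [C [D false]]] or [C [C [C [D not [D false]]] and [D ( [B [C [D true]]] )]] and [D ( [B [C [D s]]] )]]]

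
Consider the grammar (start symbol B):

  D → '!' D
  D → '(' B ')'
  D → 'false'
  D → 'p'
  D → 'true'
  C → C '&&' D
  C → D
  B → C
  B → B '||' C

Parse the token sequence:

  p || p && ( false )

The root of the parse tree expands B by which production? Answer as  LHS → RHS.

B → B '||' C

[B [B [C [D p]]] || [C [C [D p]] && [D ( [B [C [D false]]] )]]]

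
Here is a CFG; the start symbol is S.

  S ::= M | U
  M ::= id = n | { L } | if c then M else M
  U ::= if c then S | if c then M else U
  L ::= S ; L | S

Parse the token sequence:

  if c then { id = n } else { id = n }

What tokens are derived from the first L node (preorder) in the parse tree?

id = n

[S [M if c then [M { [L [S [M id = n]]] }] else [M { [L [S [M id = n]]] }]]]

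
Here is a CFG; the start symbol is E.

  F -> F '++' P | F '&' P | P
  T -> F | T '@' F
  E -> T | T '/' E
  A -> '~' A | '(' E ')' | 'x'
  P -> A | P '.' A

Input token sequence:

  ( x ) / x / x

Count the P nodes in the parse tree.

[E [T [F [P [A ( [E [T [F [P [A x]]]]] )]]]] / [E [T [F [P [A x]]]] / [E [T [F [P [A x]]]]]]]

4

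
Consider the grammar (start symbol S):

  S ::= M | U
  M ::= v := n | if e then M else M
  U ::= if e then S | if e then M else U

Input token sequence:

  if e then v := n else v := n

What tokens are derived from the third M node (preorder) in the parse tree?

[S [M if e then [M v := n] else [M v := n]]]

v := n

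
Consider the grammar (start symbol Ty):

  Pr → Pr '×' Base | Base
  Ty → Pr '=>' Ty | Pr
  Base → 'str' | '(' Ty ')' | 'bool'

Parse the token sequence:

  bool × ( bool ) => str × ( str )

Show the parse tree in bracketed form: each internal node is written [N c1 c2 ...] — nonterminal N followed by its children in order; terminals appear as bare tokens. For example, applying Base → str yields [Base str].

Ty
Pr => Ty
Pr × Base => Ty
Base × Base => Ty
bool × Base => Ty
bool × ( Ty ) => Ty
bool × ( Pr ) => Ty
bool × ( Base ) => Ty
bool × ( bool ) => Ty
bool × ( bool ) => Pr
bool × ( bool ) => Pr × Base
bool × ( bool ) => Base × Base
bool × ( bool ) => str × Base
bool × ( bool ) => str × ( Ty )
bool × ( bool ) => str × ( Pr )
bool × ( bool ) => str × ( Base )
bool × ( bool ) => str × ( str )

[Ty [Pr [Pr [Base bool]] × [Base ( [Ty [Pr [Base bool]]] )]] => [Ty [Pr [Pr [Base str]] × [Base ( [Ty [Pr [Base str]]] )]]]]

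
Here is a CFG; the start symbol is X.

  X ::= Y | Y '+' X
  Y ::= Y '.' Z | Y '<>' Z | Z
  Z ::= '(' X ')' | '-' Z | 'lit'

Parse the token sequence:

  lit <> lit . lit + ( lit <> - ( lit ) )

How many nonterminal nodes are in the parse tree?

[X [Y [Y [Y [Z lit]] <> [Z lit]] . [Z lit]] + [X [Y [Z ( [X [Y [Y [Z lit]] <> [Z - [Z ( [X [Y [Z lit]]] )]]]] )]]]]

19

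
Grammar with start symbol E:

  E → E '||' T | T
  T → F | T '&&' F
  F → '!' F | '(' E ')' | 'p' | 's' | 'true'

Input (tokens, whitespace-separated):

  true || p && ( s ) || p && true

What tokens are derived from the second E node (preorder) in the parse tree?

true || p && ( s )

[E [E [E [T [F true]]] || [T [T [F p]] && [F ( [E [T [F s]]] )]]] || [T [T [F p]] && [F true]]]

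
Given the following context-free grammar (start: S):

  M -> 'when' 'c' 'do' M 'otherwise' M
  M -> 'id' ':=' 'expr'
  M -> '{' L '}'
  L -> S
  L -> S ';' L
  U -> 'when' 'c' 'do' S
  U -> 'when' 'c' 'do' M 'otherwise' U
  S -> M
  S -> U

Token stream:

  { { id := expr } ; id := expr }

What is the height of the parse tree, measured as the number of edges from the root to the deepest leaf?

8

[S [M { [L [S [M { [L [S [M id := expr]]] }]] ; [L [S [M id := expr]]]] }]]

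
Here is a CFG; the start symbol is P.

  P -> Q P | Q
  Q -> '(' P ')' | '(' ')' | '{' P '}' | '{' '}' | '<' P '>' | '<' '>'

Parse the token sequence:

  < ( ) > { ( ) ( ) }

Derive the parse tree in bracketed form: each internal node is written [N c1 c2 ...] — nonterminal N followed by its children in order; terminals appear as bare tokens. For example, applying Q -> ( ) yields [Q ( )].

[P [Q < [P [Q ( )]] >] [P [Q { [P [Q ( )] [P [Q ( )]]] }]]]

P
Q P
< P > P
< Q > P
< ( ) > P
< ( ) > Q
< ( ) > { P }
< ( ) > { Q P }
< ( ) > { ( ) P }
< ( ) > { ( ) Q }
< ( ) > { ( ) ( ) }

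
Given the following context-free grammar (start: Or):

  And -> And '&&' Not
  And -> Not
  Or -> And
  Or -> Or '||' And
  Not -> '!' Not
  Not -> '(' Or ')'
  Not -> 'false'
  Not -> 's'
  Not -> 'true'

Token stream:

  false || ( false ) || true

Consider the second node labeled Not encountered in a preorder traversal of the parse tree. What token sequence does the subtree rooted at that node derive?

( false )

[Or [Or [Or [And [Not false]]] || [And [Not ( [Or [And [Not false]]] )]]] || [And [Not true]]]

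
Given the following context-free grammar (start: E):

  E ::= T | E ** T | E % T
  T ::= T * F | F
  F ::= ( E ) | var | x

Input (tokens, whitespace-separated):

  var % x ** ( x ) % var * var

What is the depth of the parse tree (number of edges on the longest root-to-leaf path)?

[E [E [E [E [T [F var]]] % [T [F x]]] ** [T [F ( [E [T [F x]]] )]]] % [T [T [F var]] * [F var]]]

7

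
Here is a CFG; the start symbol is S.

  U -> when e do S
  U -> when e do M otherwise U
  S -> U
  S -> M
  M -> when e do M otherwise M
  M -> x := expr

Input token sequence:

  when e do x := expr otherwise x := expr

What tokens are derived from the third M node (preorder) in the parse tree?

x := expr

[S [M when e do [M x := expr] otherwise [M x := expr]]]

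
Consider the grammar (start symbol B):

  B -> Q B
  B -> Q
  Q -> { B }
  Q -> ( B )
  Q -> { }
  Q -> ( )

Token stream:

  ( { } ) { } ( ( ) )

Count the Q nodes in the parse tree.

[B [Q ( [B [Q { }]] )] [B [Q { }] [B [Q ( [B [Q ( )]] )]]]]

5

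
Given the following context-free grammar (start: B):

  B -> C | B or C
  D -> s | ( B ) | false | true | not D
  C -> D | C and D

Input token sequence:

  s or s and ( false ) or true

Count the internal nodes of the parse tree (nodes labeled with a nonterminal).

[B [B [B [C [D s]]] or [C [C [D s]] and [D ( [B [C [D false]]] )]]] or [C [D true]]]

14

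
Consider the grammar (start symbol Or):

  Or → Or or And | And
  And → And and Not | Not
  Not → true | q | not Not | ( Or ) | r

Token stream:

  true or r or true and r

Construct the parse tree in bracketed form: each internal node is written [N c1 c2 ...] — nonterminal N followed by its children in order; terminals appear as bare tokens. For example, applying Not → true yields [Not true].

Or
Or or And
Or or And or And
And or And or And
Not or And or And
true or And or And
true or Not or And
true or r or And
true or r or And and Not
true or r or Not and Not
true or r or true and Not
true or r or true and r

[Or [Or [Or [And [Not true]]] or [And [Not r]]] or [And [And [Not true]] and [Not r]]]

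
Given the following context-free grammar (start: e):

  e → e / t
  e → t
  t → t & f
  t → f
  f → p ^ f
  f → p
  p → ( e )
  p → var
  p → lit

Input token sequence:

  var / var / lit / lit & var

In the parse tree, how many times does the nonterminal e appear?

[e [e [e [e [t [f [p var]]]] / [t [f [p var]]]] / [t [f [p lit]]]] / [t [t [f [p lit]]] & [f [p var]]]]

4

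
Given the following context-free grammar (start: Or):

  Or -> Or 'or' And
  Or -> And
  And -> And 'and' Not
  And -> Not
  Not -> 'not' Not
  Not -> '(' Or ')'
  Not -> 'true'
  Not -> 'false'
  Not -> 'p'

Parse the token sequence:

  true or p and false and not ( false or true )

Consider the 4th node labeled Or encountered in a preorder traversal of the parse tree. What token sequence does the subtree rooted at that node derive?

false

[Or [Or [And [Not true]]] or [And [And [And [Not p]] and [Not false]] and [Not not [Not ( [Or [Or [And [Not false]]] or [And [Not true]]] )]]]]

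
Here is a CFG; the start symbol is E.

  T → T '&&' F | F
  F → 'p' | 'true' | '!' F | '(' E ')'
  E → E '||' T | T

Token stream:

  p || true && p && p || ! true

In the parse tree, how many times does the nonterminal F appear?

6

[E [E [E [T [F p]]] || [T [T [T [F true]] && [F p]] && [F p]]] || [T [F ! [F true]]]]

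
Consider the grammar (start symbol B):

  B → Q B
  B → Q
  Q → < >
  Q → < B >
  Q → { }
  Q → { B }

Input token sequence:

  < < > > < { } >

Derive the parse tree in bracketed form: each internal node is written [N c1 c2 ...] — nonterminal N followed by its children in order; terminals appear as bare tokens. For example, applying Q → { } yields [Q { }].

[B [Q < [B [Q < >]] >] [B [Q < [B [Q { }]] >]]]

B
Q B
< B > B
< Q > B
< < > > B
< < > > Q
< < > > < B >
< < > > < Q >
< < > > < { } >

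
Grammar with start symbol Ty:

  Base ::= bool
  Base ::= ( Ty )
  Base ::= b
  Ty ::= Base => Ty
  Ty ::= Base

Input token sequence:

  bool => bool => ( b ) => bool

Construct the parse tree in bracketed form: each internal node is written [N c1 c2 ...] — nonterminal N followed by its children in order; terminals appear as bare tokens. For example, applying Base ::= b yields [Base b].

[Ty [Base bool] => [Ty [Base bool] => [Ty [Base ( [Ty [Base b]] )] => [Ty [Base bool]]]]]

Ty
Base => Ty
bool => Ty
bool => Base => Ty
bool => bool => Ty
bool => bool => Base => Ty
bool => bool => ( Ty ) => Ty
bool => bool => ( Base ) => Ty
bool => bool => ( b ) => Ty
bool => bool => ( b ) => Base
bool => bool => ( b ) => bool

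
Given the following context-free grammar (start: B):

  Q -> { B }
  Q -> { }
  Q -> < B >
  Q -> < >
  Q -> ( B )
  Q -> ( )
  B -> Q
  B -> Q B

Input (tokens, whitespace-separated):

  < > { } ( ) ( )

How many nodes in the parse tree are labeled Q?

4

[B [Q < >] [B [Q { }] [B [Q ( )] [B [Q ( )]]]]]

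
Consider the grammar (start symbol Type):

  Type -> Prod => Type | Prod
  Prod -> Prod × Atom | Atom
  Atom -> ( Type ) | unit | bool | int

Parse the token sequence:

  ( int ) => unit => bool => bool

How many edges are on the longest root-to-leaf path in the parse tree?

6

[Type [Prod [Atom ( [Type [Prod [Atom int]]] )]] => [Type [Prod [Atom unit]] => [Type [Prod [Atom bool]] => [Type [Prod [Atom bool]]]]]]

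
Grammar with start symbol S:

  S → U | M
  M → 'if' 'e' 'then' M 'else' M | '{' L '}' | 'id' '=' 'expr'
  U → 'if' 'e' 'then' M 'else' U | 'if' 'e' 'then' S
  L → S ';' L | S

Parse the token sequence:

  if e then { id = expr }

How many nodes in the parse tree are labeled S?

[S [U if e then [S [M { [L [S [M id = expr]]] }]]]]

3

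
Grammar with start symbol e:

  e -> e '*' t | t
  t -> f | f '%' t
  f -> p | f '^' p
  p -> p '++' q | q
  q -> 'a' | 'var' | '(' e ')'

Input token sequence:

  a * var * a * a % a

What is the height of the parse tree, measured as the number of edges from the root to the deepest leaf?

[e [e [e [e [t [f [p [q a]]]]] * [t [f [p [q var]]]]] * [t [f [p [q a]]]]] * [t [f [p [q a]]] % [t [f [p [q a]]]]]]

8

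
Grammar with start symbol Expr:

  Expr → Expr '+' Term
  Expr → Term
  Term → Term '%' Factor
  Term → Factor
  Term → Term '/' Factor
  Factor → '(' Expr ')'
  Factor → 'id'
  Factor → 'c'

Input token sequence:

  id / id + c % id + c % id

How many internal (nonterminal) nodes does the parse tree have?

15

[Expr [Expr [Expr [Term [Term [Factor id]] / [Factor id]]] + [Term [Term [Factor c]] % [Factor id]]] + [Term [Term [Factor c]] % [Factor id]]]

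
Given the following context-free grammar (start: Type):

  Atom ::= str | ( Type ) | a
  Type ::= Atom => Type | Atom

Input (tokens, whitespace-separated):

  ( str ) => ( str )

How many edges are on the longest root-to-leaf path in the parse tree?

[Type [Atom ( [Type [Atom str]] )] => [Type [Atom ( [Type [Atom str]] )]]]

5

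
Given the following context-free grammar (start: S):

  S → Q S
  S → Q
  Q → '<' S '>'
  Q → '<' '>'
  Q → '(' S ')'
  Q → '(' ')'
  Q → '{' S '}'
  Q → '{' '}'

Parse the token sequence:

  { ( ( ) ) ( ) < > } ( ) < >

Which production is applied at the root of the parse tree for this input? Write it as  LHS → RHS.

[S [Q { [S [Q ( [S [Q ( )]] )] [S [Q ( )] [S [Q < >]]]] }] [S [Q ( )] [S [Q < >]]]]

S → Q S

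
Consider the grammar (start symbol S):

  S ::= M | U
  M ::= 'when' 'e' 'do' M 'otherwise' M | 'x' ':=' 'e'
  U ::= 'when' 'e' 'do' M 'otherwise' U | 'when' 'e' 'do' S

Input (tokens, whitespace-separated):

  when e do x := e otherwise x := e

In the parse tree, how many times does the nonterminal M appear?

3

[S [M when e do [M x := e] otherwise [M x := e]]]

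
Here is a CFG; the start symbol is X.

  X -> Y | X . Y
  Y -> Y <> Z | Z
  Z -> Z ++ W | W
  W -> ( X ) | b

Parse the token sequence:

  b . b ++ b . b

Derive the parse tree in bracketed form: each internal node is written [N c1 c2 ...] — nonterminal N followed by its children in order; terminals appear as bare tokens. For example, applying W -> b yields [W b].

[X [X [X [Y [Z [W b]]]] . [Y [Z [Z [W b]] ++ [W b]]]] . [Y [Z [W b]]]]

X
X . Y
X . Y . Y
Y . Y . Y
Z . Y . Y
W . Y . Y
b . Y . Y
b . Z . Y
b . Z ++ W . Y
b . W ++ W . Y
b . b ++ W . Y
b . b ++ b . Y
b . b ++ b . Z
b . b ++ b . W
b . b ++ b . b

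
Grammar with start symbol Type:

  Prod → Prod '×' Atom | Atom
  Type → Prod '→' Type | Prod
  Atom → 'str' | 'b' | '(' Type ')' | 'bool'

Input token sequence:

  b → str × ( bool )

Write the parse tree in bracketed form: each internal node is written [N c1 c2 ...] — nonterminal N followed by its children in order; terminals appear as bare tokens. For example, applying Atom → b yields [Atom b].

[Type [Prod [Atom b]] → [Type [Prod [Prod [Atom str]] × [Atom ( [Type [Prod [Atom bool]]] )]]]]

Type
Prod → Type
Atom → Type
b → Type
b → Prod
b → Prod × Atom
b → Atom × Atom
b → str × Atom
b → str × ( Type )
b → str × ( Prod )
b → str × ( Atom )
b → str × ( bool )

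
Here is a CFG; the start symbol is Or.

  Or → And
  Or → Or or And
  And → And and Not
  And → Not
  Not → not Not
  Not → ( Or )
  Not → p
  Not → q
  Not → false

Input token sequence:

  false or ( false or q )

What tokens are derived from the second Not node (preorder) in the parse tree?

[Or [Or [And [Not false]]] or [And [Not ( [Or [Or [And [Not false]]] or [And [Not q]]] )]]]

( false or q )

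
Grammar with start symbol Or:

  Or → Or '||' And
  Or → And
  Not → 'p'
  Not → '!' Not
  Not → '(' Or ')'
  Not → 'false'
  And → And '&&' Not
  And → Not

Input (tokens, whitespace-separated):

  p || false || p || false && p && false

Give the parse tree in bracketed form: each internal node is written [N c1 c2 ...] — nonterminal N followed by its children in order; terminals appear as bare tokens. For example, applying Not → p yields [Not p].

[Or [Or [Or [Or [And [Not p]]] || [And [Not false]]] || [And [Not p]]] || [And [And [And [Not false]] && [Not p]] && [Not false]]]

Or
Or || And
Or || And || And
Or || And || And || And
And || And || And || And
Not || And || And || And
p || And || And || And
p || Not || And || And
p || false || And || And
p || false || Not || And
p || false || p || And
p || false || p || And && Not
p || false || p || And && Not && Not
p || false || p || Not && Not && Not
p || false || p || false && Not && Not
p || false || p || false && p && Not
p || false || p || false && p && false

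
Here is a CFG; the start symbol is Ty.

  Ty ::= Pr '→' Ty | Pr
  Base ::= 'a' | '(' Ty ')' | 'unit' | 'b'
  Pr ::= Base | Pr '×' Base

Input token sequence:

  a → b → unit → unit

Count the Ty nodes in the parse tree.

4

[Ty [Pr [Base a]] → [Ty [Pr [Base b]] → [Ty [Pr [Base unit]] → [Ty [Pr [Base unit]]]]]]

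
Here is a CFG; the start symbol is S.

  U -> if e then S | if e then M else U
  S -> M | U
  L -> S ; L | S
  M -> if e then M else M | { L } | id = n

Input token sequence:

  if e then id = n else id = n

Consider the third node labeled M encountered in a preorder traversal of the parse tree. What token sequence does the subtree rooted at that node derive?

id = n

[S [M if e then [M id = n] else [M id = n]]]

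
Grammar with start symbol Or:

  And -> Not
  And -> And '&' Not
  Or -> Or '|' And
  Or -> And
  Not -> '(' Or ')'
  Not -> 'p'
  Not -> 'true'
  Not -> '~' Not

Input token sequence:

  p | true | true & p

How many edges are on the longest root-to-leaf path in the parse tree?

[Or [Or [Or [And [Not p]]] | [And [Not true]]] | [And [And [Not true]] & [Not p]]]

5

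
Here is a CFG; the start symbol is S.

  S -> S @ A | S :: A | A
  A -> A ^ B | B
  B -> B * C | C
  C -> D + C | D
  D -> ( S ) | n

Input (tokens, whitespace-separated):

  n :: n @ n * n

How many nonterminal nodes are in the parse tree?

18

[S [S [S [A [B [C [D n]]]]] :: [A [B [C [D n]]]]] @ [A [B [B [C [D n]]] * [C [D n]]]]]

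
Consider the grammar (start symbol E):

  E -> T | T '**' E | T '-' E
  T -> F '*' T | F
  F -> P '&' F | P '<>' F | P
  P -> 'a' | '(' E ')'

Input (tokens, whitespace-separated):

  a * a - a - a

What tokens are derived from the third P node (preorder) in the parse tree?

a

[E [T [F [P a]] * [T [F [P a]]]] - [E [T [F [P a]]] - [E [T [F [P a]]]]]]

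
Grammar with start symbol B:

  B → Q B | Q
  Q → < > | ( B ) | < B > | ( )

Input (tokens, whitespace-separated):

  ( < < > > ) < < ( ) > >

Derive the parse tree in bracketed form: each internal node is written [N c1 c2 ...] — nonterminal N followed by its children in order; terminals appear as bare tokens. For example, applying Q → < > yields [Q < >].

[B [Q ( [B [Q < [B [Q < >]] >]] )] [B [Q < [B [Q < [B [Q ( )]] >]] >]]]

B
Q B
( B ) B
( Q ) B
( < B > ) B
( < Q > ) B
( < < > > ) B
( < < > > ) Q
( < < > > ) < B >
( < < > > ) < Q >
( < < > > ) < < B > >
( < < > > ) < < Q > >
( < < > > ) < < ( ) > >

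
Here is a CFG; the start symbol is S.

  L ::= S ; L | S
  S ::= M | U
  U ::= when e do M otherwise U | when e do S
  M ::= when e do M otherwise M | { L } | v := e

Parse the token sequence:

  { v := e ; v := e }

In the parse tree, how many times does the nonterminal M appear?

3

[S [M { [L [S [M v := e]] ; [L [S [M v := e]]]] }]]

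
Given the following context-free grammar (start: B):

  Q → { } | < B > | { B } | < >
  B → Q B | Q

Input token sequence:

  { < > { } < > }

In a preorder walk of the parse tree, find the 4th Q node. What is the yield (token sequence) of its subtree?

[B [Q { [B [Q < >] [B [Q { }] [B [Q < >]]]] }]]

< >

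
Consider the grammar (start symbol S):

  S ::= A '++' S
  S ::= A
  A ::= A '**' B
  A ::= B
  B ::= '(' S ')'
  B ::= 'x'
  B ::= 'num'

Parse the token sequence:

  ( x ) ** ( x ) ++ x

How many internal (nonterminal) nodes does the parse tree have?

[S [A [A [B ( [S [A [B x]]] )]] ** [B ( [S [A [B x]]] )]] ++ [S [A [B x]]]]

14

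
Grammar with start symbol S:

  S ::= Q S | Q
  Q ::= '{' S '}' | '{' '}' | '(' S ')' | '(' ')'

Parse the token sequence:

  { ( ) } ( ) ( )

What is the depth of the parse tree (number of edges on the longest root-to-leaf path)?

4

[S [Q { [S [Q ( )]] }] [S [Q ( )] [S [Q ( )]]]]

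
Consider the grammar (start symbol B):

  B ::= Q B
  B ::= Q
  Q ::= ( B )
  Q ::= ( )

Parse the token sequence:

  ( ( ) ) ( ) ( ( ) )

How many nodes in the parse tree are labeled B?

5

[B [Q ( [B [Q ( )]] )] [B [Q ( )] [B [Q ( [B [Q ( )]] )]]]]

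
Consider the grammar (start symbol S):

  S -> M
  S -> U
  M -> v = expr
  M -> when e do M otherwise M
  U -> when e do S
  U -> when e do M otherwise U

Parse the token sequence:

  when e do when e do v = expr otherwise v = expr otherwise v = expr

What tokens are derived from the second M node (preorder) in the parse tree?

when e do v = expr otherwise v = expr

[S [M when e do [M when e do [M v = expr] otherwise [M v = expr]] otherwise [M v = expr]]]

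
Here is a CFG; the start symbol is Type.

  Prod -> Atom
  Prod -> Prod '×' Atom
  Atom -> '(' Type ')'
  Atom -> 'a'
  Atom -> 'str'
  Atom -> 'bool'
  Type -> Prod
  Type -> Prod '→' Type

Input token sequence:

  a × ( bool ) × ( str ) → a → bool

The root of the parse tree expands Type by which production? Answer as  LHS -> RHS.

[Type [Prod [Prod [Prod [Atom a]] × [Atom ( [Type [Prod [Atom bool]]] )]] × [Atom ( [Type [Prod [Atom str]]] )]] → [Type [Prod [Atom a]] → [Type [Prod [Atom bool]]]]]

Type -> Prod '→' Type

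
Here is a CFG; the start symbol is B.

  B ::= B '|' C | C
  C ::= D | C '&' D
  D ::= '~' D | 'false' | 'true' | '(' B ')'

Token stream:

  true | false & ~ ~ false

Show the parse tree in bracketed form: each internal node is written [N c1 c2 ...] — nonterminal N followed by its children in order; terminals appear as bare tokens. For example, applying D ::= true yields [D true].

B
B | C
C | C
D | C
true | C
true | C & D
true | D & D
true | false & D
true | false & ~ D
true | false & ~ ~ D
true | false & ~ ~ false

[B [B [C [D true]]] | [C [C [D false]] & [D ~ [D ~ [D false]]]]]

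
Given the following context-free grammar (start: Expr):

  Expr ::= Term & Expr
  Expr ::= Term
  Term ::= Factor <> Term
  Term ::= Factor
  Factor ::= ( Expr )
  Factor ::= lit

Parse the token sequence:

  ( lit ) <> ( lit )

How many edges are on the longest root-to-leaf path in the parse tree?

7

[Expr [Term [Factor ( [Expr [Term [Factor lit]]] )] <> [Term [Factor ( [Expr [Term [Factor lit]]] )]]]]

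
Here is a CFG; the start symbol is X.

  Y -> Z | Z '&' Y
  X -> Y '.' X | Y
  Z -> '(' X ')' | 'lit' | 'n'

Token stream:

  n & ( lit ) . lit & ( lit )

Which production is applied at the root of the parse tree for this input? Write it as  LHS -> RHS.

X -> Y '.' X

[X [Y [Z n] & [Y [Z ( [X [Y [Z lit]]] )]]] . [X [Y [Z lit] & [Y [Z ( [X [Y [Z lit]]] )]]]]]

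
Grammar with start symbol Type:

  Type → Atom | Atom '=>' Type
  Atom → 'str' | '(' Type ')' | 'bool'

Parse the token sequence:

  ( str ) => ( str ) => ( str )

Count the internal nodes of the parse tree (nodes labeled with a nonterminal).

[Type [Atom ( [Type [Atom str]] )] => [Type [Atom ( [Type [Atom str]] )] => [Type [Atom ( [Type [Atom str]] )]]]]

12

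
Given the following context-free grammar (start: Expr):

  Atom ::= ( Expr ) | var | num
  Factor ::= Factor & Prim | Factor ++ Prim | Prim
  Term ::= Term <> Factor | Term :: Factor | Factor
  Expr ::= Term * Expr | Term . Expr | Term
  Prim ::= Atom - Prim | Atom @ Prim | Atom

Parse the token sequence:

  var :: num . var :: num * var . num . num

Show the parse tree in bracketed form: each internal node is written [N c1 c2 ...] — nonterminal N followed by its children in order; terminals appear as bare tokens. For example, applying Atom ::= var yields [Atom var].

[Expr [Term [Term [Factor [Prim [Atom var]]]] :: [Factor [Prim [Atom num]]]] . [Expr [Term [Term [Factor [Prim [Atom var]]]] :: [Factor [Prim [Atom num]]]] * [Expr [Term [Factor [Prim [Atom var]]]] . [Expr [Term [Factor [Prim [Atom num]]]] . [Expr [Term [Factor [Prim [Atom num]]]]]]]]]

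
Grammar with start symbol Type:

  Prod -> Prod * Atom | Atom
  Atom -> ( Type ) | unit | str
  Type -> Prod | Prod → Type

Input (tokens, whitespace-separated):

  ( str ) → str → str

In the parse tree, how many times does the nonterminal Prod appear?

[Type [Prod [Atom ( [Type [Prod [Atom str]]] )]] → [Type [Prod [Atom str]] → [Type [Prod [Atom str]]]]]

4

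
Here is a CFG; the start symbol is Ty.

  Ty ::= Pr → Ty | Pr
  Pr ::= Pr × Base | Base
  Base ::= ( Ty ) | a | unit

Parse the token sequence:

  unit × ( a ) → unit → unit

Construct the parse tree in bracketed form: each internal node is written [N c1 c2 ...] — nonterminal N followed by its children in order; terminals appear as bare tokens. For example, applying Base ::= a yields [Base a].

Ty
Pr → Ty
Pr × Base → Ty
Base × Base → Ty
unit × Base → Ty
unit × ( Ty ) → Ty
unit × ( Pr ) → Ty
unit × ( Base ) → Ty
unit × ( a ) → Ty
unit × ( a ) → Pr → Ty
unit × ( a ) → Base → Ty
unit × ( a ) → unit → Ty
unit × ( a ) → unit → Pr
unit × ( a ) → unit → Base
unit × ( a ) → unit → unit

[Ty [Pr [Pr [Base unit]] × [Base ( [Ty [Pr [Base a]]] )]] → [Ty [Pr [Base unit]] → [Ty [Pr [Base unit]]]]]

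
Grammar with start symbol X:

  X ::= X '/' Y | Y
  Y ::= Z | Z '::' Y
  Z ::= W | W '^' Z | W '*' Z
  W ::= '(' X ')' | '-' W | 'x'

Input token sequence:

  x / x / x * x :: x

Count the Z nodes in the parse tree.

[X [X [X [Y [Z [W x]]]] / [Y [Z [W x]]]] / [Y [Z [W x] * [Z [W x]]] :: [Y [Z [W x]]]]]

5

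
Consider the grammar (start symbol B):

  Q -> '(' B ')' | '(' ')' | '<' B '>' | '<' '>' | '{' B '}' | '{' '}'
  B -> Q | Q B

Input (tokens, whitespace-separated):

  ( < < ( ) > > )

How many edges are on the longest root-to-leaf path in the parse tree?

[B [Q ( [B [Q < [B [Q < [B [Q ( )]] >]] >]] )]]

8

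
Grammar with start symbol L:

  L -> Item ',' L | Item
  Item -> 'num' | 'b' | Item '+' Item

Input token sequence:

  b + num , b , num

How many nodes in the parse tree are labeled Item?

[L [Item [Item b] + [Item num]] , [L [Item b] , [L [Item num]]]]

5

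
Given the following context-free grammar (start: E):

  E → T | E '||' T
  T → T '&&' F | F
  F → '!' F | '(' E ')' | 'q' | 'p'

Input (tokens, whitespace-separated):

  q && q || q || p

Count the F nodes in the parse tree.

4

[E [E [E [T [T [F q]] && [F q]]] || [T [F q]]] || [T [F p]]]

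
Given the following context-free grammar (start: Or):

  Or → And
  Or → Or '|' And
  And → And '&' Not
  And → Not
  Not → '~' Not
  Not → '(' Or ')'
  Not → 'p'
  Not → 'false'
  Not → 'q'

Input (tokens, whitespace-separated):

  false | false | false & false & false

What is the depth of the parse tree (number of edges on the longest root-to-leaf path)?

5

[Or [Or [Or [And [Not false]]] | [And [Not false]]] | [And [And [And [Not false]] & [Not false]] & [Not false]]]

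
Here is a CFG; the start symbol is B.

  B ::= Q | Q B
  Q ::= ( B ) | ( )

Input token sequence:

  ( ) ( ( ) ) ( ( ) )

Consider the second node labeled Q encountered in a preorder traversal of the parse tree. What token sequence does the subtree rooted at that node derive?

[B [Q ( )] [B [Q ( [B [Q ( )]] )] [B [Q ( [B [Q ( )]] )]]]]

( ( ) )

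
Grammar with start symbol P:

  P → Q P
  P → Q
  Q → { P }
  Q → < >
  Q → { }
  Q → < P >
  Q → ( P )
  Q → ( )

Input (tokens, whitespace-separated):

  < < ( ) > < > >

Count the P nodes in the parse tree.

[P [Q < [P [Q < [P [Q ( )]] >] [P [Q < >]]] >]]

4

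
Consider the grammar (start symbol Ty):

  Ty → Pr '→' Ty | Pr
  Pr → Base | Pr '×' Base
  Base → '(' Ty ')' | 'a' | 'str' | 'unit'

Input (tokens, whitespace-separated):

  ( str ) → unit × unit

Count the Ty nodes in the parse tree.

[Ty [Pr [Base ( [Ty [Pr [Base str]]] )]] → [Ty [Pr [Pr [Base unit]] × [Base unit]]]]

3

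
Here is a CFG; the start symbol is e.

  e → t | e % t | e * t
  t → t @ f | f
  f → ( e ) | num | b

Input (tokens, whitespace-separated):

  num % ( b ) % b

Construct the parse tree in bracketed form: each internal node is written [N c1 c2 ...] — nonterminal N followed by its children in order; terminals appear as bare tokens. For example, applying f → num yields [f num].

[e [e [e [t [f num]]] % [t [f ( [e [t [f b]]] )]]] % [t [f b]]]

e
e % t
e % t % t
t % t % t
f % t % t
num % t % t
num % f % t
num % ( e ) % t
num % ( t ) % t
num % ( f ) % t
num % ( b ) % t
num % ( b ) % f
num % ( b ) % b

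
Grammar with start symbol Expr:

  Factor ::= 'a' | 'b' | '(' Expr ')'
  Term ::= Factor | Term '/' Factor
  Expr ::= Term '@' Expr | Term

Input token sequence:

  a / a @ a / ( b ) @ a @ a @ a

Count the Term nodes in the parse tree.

8

[Expr [Term [Term [Factor a]] / [Factor a]] @ [Expr [Term [Term [Factor a]] / [Factor ( [Expr [Term [Factor b]]] )]] @ [Expr [Term [Factor a]] @ [Expr [Term [Factor a]] @ [Expr [Term [Factor a]]]]]]]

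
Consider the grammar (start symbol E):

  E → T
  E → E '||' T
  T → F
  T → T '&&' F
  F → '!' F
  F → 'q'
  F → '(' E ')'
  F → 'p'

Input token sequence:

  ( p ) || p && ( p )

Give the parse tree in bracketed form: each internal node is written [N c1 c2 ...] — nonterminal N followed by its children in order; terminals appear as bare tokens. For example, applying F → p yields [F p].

[E [E [T [F ( [E [T [F p]]] )]]] || [T [T [F p]] && [F ( [E [T [F p]]] )]]]

E
E || T
T || T
F || T
( E ) || T
( T ) || T
( F ) || T
( p ) || T
( p ) || T && F
( p ) || F && F
( p ) || p && F
( p ) || p && ( E )
( p ) || p && ( T )
( p ) || p && ( F )
( p ) || p && ( p )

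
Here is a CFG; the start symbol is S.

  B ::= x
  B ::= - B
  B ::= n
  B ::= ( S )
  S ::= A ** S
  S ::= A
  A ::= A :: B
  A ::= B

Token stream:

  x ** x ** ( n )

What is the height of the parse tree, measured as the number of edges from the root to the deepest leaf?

8

[S [A [B x]] ** [S [A [B x]] ** [S [A [B ( [S [A [B n]]] )]]]]]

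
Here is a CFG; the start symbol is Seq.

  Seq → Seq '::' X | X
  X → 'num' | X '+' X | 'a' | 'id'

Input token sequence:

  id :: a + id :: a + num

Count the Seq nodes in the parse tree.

[Seq [Seq [Seq [X id]] :: [X [X a] + [X id]]] :: [X [X a] + [X num]]]

3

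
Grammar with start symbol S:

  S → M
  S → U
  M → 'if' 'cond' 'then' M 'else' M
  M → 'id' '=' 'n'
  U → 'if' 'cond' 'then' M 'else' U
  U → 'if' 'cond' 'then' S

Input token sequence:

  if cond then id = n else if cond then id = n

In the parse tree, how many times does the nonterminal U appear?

2

[S [U if cond then [M id = n] else [U if cond then [S [M id = n]]]]]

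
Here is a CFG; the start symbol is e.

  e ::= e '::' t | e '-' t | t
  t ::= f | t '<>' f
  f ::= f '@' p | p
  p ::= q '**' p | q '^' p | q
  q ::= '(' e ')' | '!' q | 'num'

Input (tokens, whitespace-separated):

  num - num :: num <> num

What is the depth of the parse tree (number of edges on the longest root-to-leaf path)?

[e [e [e [t [f [p [q num]]]]] - [t [f [p [q num]]]]] :: [t [t [f [p [q num]]]] <> [f [p [q num]]]]]

7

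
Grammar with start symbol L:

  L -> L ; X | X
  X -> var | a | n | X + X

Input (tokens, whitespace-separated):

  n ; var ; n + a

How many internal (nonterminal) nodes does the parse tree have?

8

[L [L [L [X n]] ; [X var]] ; [X [X n] + [X a]]]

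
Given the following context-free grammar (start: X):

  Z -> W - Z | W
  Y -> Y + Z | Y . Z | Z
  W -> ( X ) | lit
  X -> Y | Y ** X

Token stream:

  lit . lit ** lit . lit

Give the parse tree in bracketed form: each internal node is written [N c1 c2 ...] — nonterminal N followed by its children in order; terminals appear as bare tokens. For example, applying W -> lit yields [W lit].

X
Y ** X
Y . Z ** X
Z . Z ** X
W . Z ** X
lit . Z ** X
lit . W ** X
lit . lit ** X
lit . lit ** Y
lit . lit ** Y . Z
lit . lit ** Z . Z
lit . lit ** W . Z
lit . lit ** lit . Z
lit . lit ** lit . W
lit . lit ** lit . lit

[X [Y [Y [Z [W lit]]] . [Z [W lit]]] ** [X [Y [Y [Z [W lit]]] . [Z [W lit]]]]]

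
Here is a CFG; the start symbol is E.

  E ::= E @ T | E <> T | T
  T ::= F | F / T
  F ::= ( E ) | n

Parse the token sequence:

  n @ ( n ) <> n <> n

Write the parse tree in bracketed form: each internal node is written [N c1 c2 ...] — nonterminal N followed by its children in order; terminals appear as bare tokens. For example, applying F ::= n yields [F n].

[E [E [E [E [T [F n]]] @ [T [F ( [E [T [F n]]] )]]] <> [T [F n]]] <> [T [F n]]]

E
E <> T
E <> T <> T
E @ T <> T <> T
T @ T <> T <> T
F @ T <> T <> T
n @ T <> T <> T
n @ F <> T <> T
n @ ( E ) <> T <> T
n @ ( T ) <> T <> T
n @ ( F ) <> T <> T
n @ ( n ) <> T <> T
n @ ( n ) <> F <> T
n @ ( n ) <> n <> T
n @ ( n ) <> n <> F
n @ ( n ) <> n <> n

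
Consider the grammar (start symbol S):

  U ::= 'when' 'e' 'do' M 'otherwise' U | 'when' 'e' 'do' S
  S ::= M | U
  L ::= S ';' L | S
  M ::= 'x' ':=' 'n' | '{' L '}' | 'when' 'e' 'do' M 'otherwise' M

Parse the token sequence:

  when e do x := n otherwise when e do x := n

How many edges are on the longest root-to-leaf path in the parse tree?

5

[S [U when e do [M x := n] otherwise [U when e do [S [M x := n]]]]]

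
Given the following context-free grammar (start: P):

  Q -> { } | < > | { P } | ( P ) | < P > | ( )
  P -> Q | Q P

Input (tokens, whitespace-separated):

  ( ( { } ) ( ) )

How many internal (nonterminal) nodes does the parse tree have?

[P [Q ( [P [Q ( [P [Q { }]] )] [P [Q ( )]]] )]]

8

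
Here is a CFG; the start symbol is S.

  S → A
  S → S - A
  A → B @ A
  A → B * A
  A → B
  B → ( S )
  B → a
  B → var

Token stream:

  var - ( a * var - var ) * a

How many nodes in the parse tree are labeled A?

6

[S [S [A [B var]]] - [A [B ( [S [S [A [B a] * [A [B var]]]] - [A [B var]]] )] * [A [B a]]]]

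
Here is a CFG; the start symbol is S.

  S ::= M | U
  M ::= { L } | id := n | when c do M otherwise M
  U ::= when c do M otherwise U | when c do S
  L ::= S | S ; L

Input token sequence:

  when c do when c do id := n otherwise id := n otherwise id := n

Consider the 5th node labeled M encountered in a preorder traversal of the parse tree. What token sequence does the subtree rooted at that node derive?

[S [M when c do [M when c do [M id := n] otherwise [M id := n]] otherwise [M id := n]]]

id := n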